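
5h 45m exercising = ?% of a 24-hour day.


Time: 345 minutes
Day: 1440 minutes
Percentage = (345/1440) × 100 ≈ 24.0%

24.0%


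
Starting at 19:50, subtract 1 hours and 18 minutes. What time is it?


18:32

Start: 1190 minutes from midnight
Subtract: 78 minutes
Remaining: 1190 - 78 = 1112
Hours: 18, Minutes: 32


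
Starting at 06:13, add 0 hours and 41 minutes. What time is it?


Start: 373 minutes from midnight
Add: 41 minutes
Total: 414 minutes
Hours: 414 ÷ 60 = 6 remainder 54

06:54


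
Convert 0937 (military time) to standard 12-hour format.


Hour: 9
9 < 12 → AM

9:37 AM


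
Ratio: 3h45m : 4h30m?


5:6 (0.83)

Duration 1: 225 minutes
Duration 2: 270 minutes
Ratio = 225:270
GCD = 45
Simplified = 5:6
As a decimal: 5/6 ≈ 0.83


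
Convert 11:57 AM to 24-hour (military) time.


11:57

Input: 11:57 AM
AM hour stays: 11


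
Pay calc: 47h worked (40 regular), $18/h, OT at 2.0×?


Regular: 40h × $18 = $720.00
Overtime: 47 - 40 = 7h
OT pay: 7h × $18 × 2.0 = $252.00
Total = $720.00 + $252.00 = $972.00

$972.00


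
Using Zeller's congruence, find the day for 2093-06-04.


Zeller's congruence:
q=4, m=6, k=93, j=20
h = (4 + ⌊13×7/5⌋ + 93 + ⌊93/4⌋ + ⌊20/4⌋ - 2×20) mod 7
= (4 + 18 + 93 + 23 + 5 - 40) mod 7
= 103 mod 7 = 5
h=5 → Thursday

Thursday


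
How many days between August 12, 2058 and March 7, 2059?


From August 12, 2058 to March 7, 2059
Rest of August 2058: 31 - 12 = 19
Full months: September 30, October 31, November 30, December 31, January 31, February 2059 28
Days into March 2059: 7
Total = 19 + 30 + 31 + 30 + 31 + 31 + 28 + 7 = 207 days

207 days


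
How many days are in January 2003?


31 days

Month: January (month 1)
January has 31 days


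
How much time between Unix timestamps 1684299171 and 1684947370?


Difference = 1684947370 - 1684299171 = 648199 seconds
In hours: 648199 / 3600 ≈ 180.1
In days: 648199 / 86400 ≈ 7.50

648199 seconds (180.1 hours / 7.50 days)


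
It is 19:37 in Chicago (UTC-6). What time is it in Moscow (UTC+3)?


Time difference = UTC+3 - UTC-6 = +9 hours
New hour = (19 + 9) mod 24
= 28 mod 24 = 4
Minutes unchanged → 04:37; 28 ≥ 24 → next day

04:37 (next day)


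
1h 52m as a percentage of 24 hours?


0.0778 (7.78%)

Total minutes: 1×60 + 52 = 112
Day = 24×60 = 1440 minutes
Fraction = 112/1440 ≈ 0.0778
As a percentage: 112/1440 × 100 ≈ 7.78%


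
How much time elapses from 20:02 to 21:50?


End time in minutes: 21×60 + 50 = 1310
Start time in minutes: 20×60 + 2 = 1202
Difference = 1310 - 1202 = 108 minutes
= 1 hours 48 minutes

1h 48m


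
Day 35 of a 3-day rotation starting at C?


Shift A

Shifts: A, B, C
Start: C (index 2)
Day 35: (2 + 35 - 1) mod 3
= 36 mod 3
= 0
Index 0 → shift A


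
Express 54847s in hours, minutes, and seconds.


Hours: 54847 ÷ 3600 = 15 remainder 847
Minutes: 847 ÷ 60 = 14 remainder 7
Seconds: 7

15h 14m 7s


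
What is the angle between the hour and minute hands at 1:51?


Hour hand = 1×30 + 51×0.5 = 55.5°
Minute hand = 51×6 = 306°
Difference = |55.5 - 306| = 250.5°
Since > 180°: 360 - 250.5 = 109.5°

109.5°


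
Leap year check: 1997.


No

Rules: divisible by 4 AND (not by 100 OR by 400)
1997 ÷ 4 = 499 remainder 1 → not divisible by 4
Not divisible by 4 → not a leap year


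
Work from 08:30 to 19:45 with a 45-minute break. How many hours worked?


10h 30m (630 minutes)

Total time = (19×60+45) - (8×60+30)
= 1185 - 510 = 675 min
Minus break: 675 - 45 = 630 min
= 10h 30m


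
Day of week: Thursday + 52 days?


Sunday

Start: Thursday (index 3)
(3 + 52) mod 7
= 55 mod 7
= 6
Index 6 → Sunday


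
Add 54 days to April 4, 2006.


May 28, 2006

Start: April 4, 2006
Add 54 days
April 4 → May 1: 30 - 4 + 1 = 27 days (54 - 27 = 27 left)
May 1 + 27 = May 28, 2006


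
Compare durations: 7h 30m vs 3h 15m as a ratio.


Duration 1: 450 minutes
Duration 2: 195 minutes
Ratio = 450:195
GCD = 15
Simplified = 30:13
As a decimal: 30/13 ≈ 2.31

30:13 (2.31)


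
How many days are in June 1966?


30 days

Month: June (month 6)
June has 30 days


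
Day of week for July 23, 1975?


Zeller's congruence:
q=23, m=7, k=75, j=19
h = (23 + ⌊13×8/5⌋ + 75 + ⌊75/4⌋ + ⌊19/4⌋ - 2×19) mod 7
= (23 + 20 + 75 + 18 + 4 - 38) mod 7
= 102 mod 7 = 4
h=4 → Wednesday

Wednesday


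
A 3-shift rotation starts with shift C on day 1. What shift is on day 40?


Shift C

Shifts: A, B, C
Start: C (index 2)
Day 40: (2 + 40 - 1) mod 3
= 41 mod 3
= 2
Index 2 → shift C


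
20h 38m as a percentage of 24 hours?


Total minutes: 20×60 + 38 = 1238
Day = 24×60 = 1440 minutes
Fraction = 1238/1440 ≈ 0.8597
As a percentage: 1238/1440 × 100 ≈ 85.97%

0.8597 (85.97%)


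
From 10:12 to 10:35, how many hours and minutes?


End time in minutes: 10×60 + 35 = 635
Start time in minutes: 10×60 + 12 = 612
Difference = 635 - 612 = 23 minutes
= 0 hours 23 minutes

0h 23m


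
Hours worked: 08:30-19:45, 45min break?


10h 30m (630 minutes)

Total time = (19×60+45) - (8×60+30)
= 1185 - 510 = 675 min
Minus break: 675 - 45 = 630 min
= 10h 30m


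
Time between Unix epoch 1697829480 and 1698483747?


Difference = 1698483747 - 1697829480 = 654267 seconds
In hours: 654267 / 3600 ≈ 181.7
In days: 654267 / 86400 ≈ 7.57

654267 seconds (181.7 hours / 7.57 days)


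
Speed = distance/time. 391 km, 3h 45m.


104.3 km/h

Distance: 391 km
Time: 3h 45m = 225 min = 225/60 = 15/4 hours
Speed = 391 ÷ (15/4) = 391 × 4 / 15 = 1564/15 ≈ 104.3 km/h


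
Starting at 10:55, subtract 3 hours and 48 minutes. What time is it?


Start: 655 minutes from midnight
Subtract: 228 minutes
Remaining: 655 - 228 = 427
Hours: 7, Minutes: 7

07:07


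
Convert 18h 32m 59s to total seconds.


Hours: 18 × 3600 = 64800
Minutes: 32 × 60 = 1920
Seconds: 59
Total = 64800 + 1920 + 59 = 66779

66779 seconds


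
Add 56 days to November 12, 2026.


January 7, 2027

Start: November 12, 2026
Add 56 days
November 12 → December 1: 30 - 12 + 1 = 19 days (56 - 19 = 37 left)
December 1 → January 1: 31 - 1 + 1 = 31 days (37 - 31 = 6 left)
January 1 + 6 = January 7, 2027


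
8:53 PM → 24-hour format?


20:53

Input: 8:53 PM
PM: 8 + 12 = 20


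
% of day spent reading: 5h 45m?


Time: 345 minutes
Day: 1440 minutes
Percentage = (345/1440) × 100 ≈ 24.0%

24.0%


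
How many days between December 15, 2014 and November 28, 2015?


348 days

From December 15, 2014 to November 28, 2015
Rest of December 2014: 31 - 15 = 16
Full months: January 31, February 2015 28, March 31, April 30, May 31, June 30, July 31, August 31, September 30, October 31
Days into November 2015: 28
Total = 16 + 31 + 28 + 31 + 30 + 31 + 30 + 31 + 31 + 30 + 31 + 28 = 348 days


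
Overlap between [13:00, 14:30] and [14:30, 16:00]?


0 minutes

Meeting A: 780-870 (in minutes from midnight)
Meeting B: 870-960
Overlap start = max(780, 870) = 870
Overlap end = min(870, 960) = 870
Overlap = max(0, 870 - 870) = 0 min


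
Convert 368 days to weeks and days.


Weeks: 368 ÷ 7 = 52 remainder 4

52 weeks 4 days


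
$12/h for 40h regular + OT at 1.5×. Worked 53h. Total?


$714.00

Regular: 40h × $12 = $480.00
Overtime: 53 - 40 = 13h
OT pay: 13h × $12 × 1.5 = $234.00
Total = $480.00 + $234.00 = $714.00


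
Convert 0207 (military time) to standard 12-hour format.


2:07 AM

Hour: 2
2 < 12 → AM


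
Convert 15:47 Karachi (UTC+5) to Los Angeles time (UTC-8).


Time difference = UTC-8 - UTC+5 = -13 hours
New hour = (15 -13) mod 24
= 2 mod 24 = 2
Minutes unchanged → 02:47

02:47


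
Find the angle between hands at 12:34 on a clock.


173.0°

Hour hand (12 ≡ 0 on the dial): 0×30 + 34×0.5 = 17.0°
Minute hand = 34×6 = 204°
Difference = |17.0 - 204| = 187.0°
Since > 180°: 360 - 187.0 = 173.0°


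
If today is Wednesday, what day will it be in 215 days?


Start: Wednesday (index 2)
(2 + 215) mod 7
= 217 mod 7
= 0
Index 0 → Monday

Monday


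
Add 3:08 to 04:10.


Start: 250 minutes from midnight
Add: 188 minutes
Total: 438 minutes
Hours: 438 ÷ 60 = 7 remainder 18

07:18


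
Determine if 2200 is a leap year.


No

Rules: divisible by 4 AND (not by 100 OR by 400)
2200 ÷ 4 = 550 exactly → divisible by 4
2200 ÷ 100 = 22 exactly → divisible by 100
2200 ÷ 400 = 5 remainder 200 → not divisible by 400
Divisible by 100 but not by 400 → not a leap year


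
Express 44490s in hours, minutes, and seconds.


12h 21m 30s

Hours: 44490 ÷ 3600 = 12 remainder 1290
Minutes: 1290 ÷ 60 = 21 remainder 30
Seconds: 30


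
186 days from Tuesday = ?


Saturday

Start: Tuesday (index 1)
(1 + 186) mod 7
= 187 mod 7
= 5
Index 5 → Saturday


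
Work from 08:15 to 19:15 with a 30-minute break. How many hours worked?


Total time = (19×60+15) - (8×60+15)
= 1155 - 495 = 660 min
Minus break: 660 - 30 = 630 min
= 10h 30m

10h 30m (630 minutes)


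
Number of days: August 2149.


Month: August (month 8)
August has 31 days

31 days


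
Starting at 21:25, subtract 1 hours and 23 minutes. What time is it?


20:02

Start: 1285 minutes from midnight
Subtract: 83 minutes
Remaining: 1285 - 83 = 1202
Hours: 20, Minutes: 2


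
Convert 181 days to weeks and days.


25 weeks 6 days

Weeks: 181 ÷ 7 = 25 remainder 6


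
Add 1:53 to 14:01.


15:54

Start: 841 minutes from midnight
Add: 113 minutes
Total: 954 minutes
Hours: 954 ÷ 60 = 15 remainder 54


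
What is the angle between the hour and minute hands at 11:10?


Hour hand = 11×30 + 10×0.5 = 335.0°
Minute hand = 10×6 = 60°
Difference = |335.0 - 60| = 275.0°
Since > 180°: 360 - 275.0 = 85.0°

85.0°


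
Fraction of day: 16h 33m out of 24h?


0.6896 (68.96%)

Total minutes: 16×60 + 33 = 993
Day = 24×60 = 1440 minutes
Fraction = 993/1440 ≈ 0.6896
As a percentage: 993/1440 × 100 ≈ 68.96%


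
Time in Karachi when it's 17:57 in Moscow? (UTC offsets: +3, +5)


Time difference = UTC+5 - UTC+3 = +2 hours
New hour = (17 + 2) mod 24
= 19 mod 24 = 19
Minutes unchanged → 19:57

19:57


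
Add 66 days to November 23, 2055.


January 28, 2056

Start: November 23, 2055
Add 66 days
November 23 → December 1: 30 - 23 + 1 = 8 days (66 - 8 = 58 left)
December 1 → January 1: 31 - 1 + 1 = 31 days (58 - 31 = 27 left)
January 1 + 27 = January 28, 2056


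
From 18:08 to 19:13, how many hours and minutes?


1h 5m

End time in minutes: 19×60 + 13 = 1153
Start time in minutes: 18×60 + 8 = 1088
Difference = 1153 - 1088 = 65 minutes
= 1 hours 5 minutes


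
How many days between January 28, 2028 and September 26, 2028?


From January 28, 2028 to September 26, 2028
Rest of January 2028: 31 - 28 = 3
Full months: February 2028 29, March 31, April 30, May 31, June 30, July 31, August 31
Days into September 2028: 26
Total = 3 + 29 + 31 + 30 + 31 + 30 + 31 + 31 + 26 = 242 days

242 days


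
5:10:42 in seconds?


Hours: 5 × 3600 = 18000
Minutes: 10 × 60 = 600
Seconds: 42
Total = 18000 + 600 + 42 = 18642

18642 seconds


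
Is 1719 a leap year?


No

Rules: divisible by 4 AND (not by 100 OR by 400)
1719 ÷ 4 = 429 remainder 3 → not divisible by 4
Not divisible by 4 → not a leap year


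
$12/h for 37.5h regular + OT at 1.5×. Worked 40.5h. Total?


$504.00

Regular: 37.5h × $12 = $450.00
Overtime: 40.5 - 37.5 = 3.0h
OT pay: 3.0h × $12 × 1.5 = $54.00
Total = $450.00 + $54.00 = $504.00


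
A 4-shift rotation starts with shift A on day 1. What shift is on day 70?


Shift B

Shifts: A, B, C, D
Start: A (index 0)
Day 70: (0 + 70 - 1) mod 4
= 69 mod 4
= 1
Index 1 → shift B


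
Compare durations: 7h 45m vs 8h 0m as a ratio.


Duration 1: 465 minutes
Duration 2: 480 minutes
Ratio = 465:480
GCD = 15
Simplified = 31:32
As a decimal: 31/32 ≈ 0.97

31:32 (0.97)


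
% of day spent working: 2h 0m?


Time: 120 minutes
Day: 1440 minutes
Percentage = (120/1440) × 100 ≈ 8.3%

8.3%


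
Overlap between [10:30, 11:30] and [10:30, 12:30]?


Meeting A: 630-690 (in minutes from midnight)
Meeting B: 630-750
Overlap start = max(630, 630) = 630
Overlap end = min(690, 750) = 690
Overlap = max(0, 690 - 630) = 60 min

60 minutes


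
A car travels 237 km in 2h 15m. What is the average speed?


105.3 km/h

Distance: 237 km
Time: 2h 15m = 135 min = 135/60 = 9/4 hours
Speed = 237 ÷ (9/4) = 237 × 4 / 9 = 948/9 ≈ 105.3 km/h


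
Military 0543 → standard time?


Hour: 5
5 < 12 → AM

5:43 AM


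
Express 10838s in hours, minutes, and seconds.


Hours: 10838 ÷ 3600 = 3 remainder 38
Minutes: 38 ÷ 60 = 0 remainder 38
Seconds: 38

3h 0m 38s


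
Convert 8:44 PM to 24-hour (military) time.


20:44

Input: 8:44 PM
PM: 8 + 12 = 20


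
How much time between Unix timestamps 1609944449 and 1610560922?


616473 seconds (171.2 hours / 7.14 days)

Difference = 1610560922 - 1609944449 = 616473 seconds
In hours: 616473 / 3600 ≈ 171.2
In days: 616473 / 86400 ≈ 7.14


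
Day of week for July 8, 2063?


Sunday

Zeller's congruence:
q=8, m=7, k=63, j=20
h = (8 + ⌊13×8/5⌋ + 63 + ⌊63/4⌋ + ⌊20/4⌋ - 2×20) mod 7
= (8 + 20 + 63 + 15 + 5 - 40) mod 7
= 71 mod 7 = 1
h=1 → Sunday


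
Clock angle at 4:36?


78.0°

Hour hand = 4×30 + 36×0.5 = 138.0°
Minute hand = 36×6 = 216°
Difference = |138.0 - 216| = 78.0°


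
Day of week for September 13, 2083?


Monday

Zeller's congruence:
q=13, m=9, k=83, j=20
h = (13 + ⌊13×10/5⌋ + 83 + ⌊83/4⌋ + ⌊20/4⌋ - 2×20) mod 7
= (13 + 26 + 83 + 20 + 5 - 40) mod 7
= 107 mod 7 = 2
h=2 → Monday


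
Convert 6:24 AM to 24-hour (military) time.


Input: 6:24 AM
AM hour stays: 6

06:24


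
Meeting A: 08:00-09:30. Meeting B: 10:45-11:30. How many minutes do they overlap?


Meeting A: 480-570 (in minutes from midnight)
Meeting B: 645-690
Overlap start = max(480, 645) = 645
Overlap end = min(570, 690) = 570
Overlap = max(0, 570 - 645) = 0 min

0 minutes


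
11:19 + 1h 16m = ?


Start: 679 minutes from midnight
Add: 76 minutes
Total: 755 minutes
Hours: 755 ÷ 60 = 12 remainder 35

12:35


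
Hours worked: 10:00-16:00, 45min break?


5h 15m (315 minutes)

Total time = (16×60+0) - (10×60+0)
= 960 - 600 = 360 min
Minus break: 360 - 45 = 315 min
= 5h 15m


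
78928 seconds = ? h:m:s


21h 55m 28s

Hours: 78928 ÷ 3600 = 21 remainder 3328
Minutes: 3328 ÷ 60 = 55 remainder 28
Seconds: 28


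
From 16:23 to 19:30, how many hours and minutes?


End time in minutes: 19×60 + 30 = 1170
Start time in minutes: 16×60 + 23 = 983
Difference = 1170 - 983 = 187 minutes
= 3 hours 7 minutes

3h 7m


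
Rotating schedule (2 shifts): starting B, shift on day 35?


Shifts: A, B
Start: B (index 1)
Day 35: (1 + 35 - 1) mod 2
= 35 mod 2
= 1
Index 1 → shift B

Shift B


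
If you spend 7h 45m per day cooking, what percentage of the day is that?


Time: 465 minutes
Day: 1440 minutes
Percentage = (465/1440) × 100 ≈ 32.3%

32.3%


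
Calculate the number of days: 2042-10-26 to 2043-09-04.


313 days

From October 26, 2042 to September 4, 2043
Rest of October 2042: 31 - 26 = 5
Full months: November 30, December 31, January 31, February 2043 28, March 31, April 30, May 31, June 30, July 31, August 31
Days into September 2043: 4
Total = 5 + 30 + 31 + 31 + 28 + 31 + 30 + 31 + 30 + 31 + 31 + 4 = 313 days


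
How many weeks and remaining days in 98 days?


Weeks: 98 ÷ 7 = 14 remainder 0

14 weeks 0 days


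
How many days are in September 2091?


Month: September (month 9)
September has 30 days

30 days


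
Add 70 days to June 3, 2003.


Start: June 3, 2003
Add 70 days
June 3 → July 1: 30 - 3 + 1 = 28 days (70 - 28 = 42 left)
July 1 → August 1: 31 - 1 + 1 = 31 days (42 - 31 = 11 left)
August 1 + 11 = August 12, 2003

August 12, 2003


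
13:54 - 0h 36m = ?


Start: 834 minutes from midnight
Subtract: 36 minutes
Remaining: 834 - 36 = 798
Hours: 13, Minutes: 18

13:18


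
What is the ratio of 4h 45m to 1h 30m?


19:6 (3.17)

Duration 1: 285 minutes
Duration 2: 90 minutes
Ratio = 285:90
GCD = 15
Simplified = 19:6
As a decimal: 19/6 ≈ 3.17


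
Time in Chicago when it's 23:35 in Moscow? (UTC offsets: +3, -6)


Time difference = UTC-6 - UTC+3 = -9 hours
New hour = (23 -9) mod 24
= 14 mod 24 = 14
Minutes unchanged → 14:35

14:35


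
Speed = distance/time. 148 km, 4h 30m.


Distance: 148 km
Time: 4h 30m = 270 min = 270/60 = 9/2 hours
Speed = 148 ÷ (9/2) = 148 × 2 / 9 = 296/9 ≈ 32.9 km/h

32.9 km/h


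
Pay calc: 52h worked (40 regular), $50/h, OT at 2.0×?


$3200.00

Regular: 40h × $50 = $2000.00
Overtime: 52 - 40 = 12h
OT pay: 12h × $50 × 2.0 = $1200.00
Total = $2000.00 + $1200.00 = $3200.00


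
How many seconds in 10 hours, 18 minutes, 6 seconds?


37086 seconds

Hours: 10 × 3600 = 36000
Minutes: 18 × 60 = 1080
Seconds: 6
Total = 36000 + 1080 + 6 = 37086


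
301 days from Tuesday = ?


Start: Tuesday (index 1)
(1 + 301) mod 7
= 302 mod 7
= 1
Index 1 → Tuesday

Tuesday


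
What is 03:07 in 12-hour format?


3:07 AM

Hour: 3
3 < 12 → AM


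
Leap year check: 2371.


Rules: divisible by 4 AND (not by 100 OR by 400)
2371 ÷ 4 = 592 remainder 3 → not divisible by 4
Not divisible by 4 → not a leap year

No


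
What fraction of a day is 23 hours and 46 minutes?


0.9903 (99.03%)

Total minutes: 23×60 + 46 = 1426
Day = 24×60 = 1440 minutes
Fraction = 1426/1440 ≈ 0.9903
As a percentage: 1426/1440 × 100 ≈ 99.03%


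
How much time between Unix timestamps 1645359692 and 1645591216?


231524 seconds (64.3 hours / 2.68 days)

Difference = 1645591216 - 1645359692 = 231524 seconds
In hours: 231524 / 3600 ≈ 64.3
In days: 231524 / 86400 ≈ 2.68


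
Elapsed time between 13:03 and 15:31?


End time in minutes: 15×60 + 31 = 931
Start time in minutes: 13×60 + 3 = 783
Difference = 931 - 783 = 148 minutes
= 2 hours 28 minutes

2h 28m


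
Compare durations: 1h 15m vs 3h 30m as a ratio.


5:14 (0.36)

Duration 1: 75 minutes
Duration 2: 210 minutes
Ratio = 75:210
GCD = 15
Simplified = 5:14
As a decimal: 5/14 ≈ 0.36


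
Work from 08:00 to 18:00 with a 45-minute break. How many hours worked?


9h 15m (555 minutes)

Total time = (18×60+0) - (8×60+0)
= 1080 - 480 = 600 min
Minus break: 600 - 45 = 555 min
= 9h 15m


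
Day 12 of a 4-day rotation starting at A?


Shift D

Shifts: A, B, C, D
Start: A (index 0)
Day 12: (0 + 12 - 1) mod 4
= 11 mod 4
= 3
Index 3 → shift D


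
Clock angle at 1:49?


120.5°

Hour hand = 1×30 + 49×0.5 = 54.5°
Minute hand = 49×6 = 294°
Difference = |54.5 - 294| = 239.5°
Since > 180°: 360 - 239.5 = 120.5°


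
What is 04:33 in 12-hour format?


4:33 AM

Hour: 4
4 < 12 → AM


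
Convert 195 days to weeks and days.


Weeks: 195 ÷ 7 = 27 remainder 6

27 weeks 6 days


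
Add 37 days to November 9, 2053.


December 16, 2053

Start: November 9, 2053
Add 37 days
November 9 → December 1: 30 - 9 + 1 = 22 days (37 - 22 = 15 left)
December 1 + 15 = December 16, 2053


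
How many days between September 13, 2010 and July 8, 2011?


298 days

From September 13, 2010 to July 8, 2011
Rest of September 2010: 30 - 13 = 17
Full months: October 31, November 30, December 31, January 31, February 2011 28, March 31, April 30, May 31, June 30
Days into July 2011: 8
Total = 17 + 31 + 30 + 31 + 31 + 28 + 31 + 30 + 31 + 30 + 8 = 298 days


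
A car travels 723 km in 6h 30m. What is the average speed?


Distance: 723 km
Time: 6h 30m = 390 min = 390/60 = 13/2 hours
Speed = 723 ÷ (13/2) = 723 × 2 / 13 = 1446/13 ≈ 111.2 km/h

111.2 km/h


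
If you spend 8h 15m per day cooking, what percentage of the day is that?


34.4%

Time: 495 minutes
Day: 1440 minutes
Percentage = (495/1440) × 100 ≈ 34.4%


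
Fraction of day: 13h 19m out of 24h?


0.5549 (55.49%)

Total minutes: 13×60 + 19 = 799
Day = 24×60 = 1440 minutes
Fraction = 799/1440 ≈ 0.5549
As a percentage: 799/1440 × 100 ≈ 55.49%


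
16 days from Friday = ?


Start: Friday (index 4)
(4 + 16) mod 7
= 20 mod 7
= 6
Index 6 → Sunday

Sunday


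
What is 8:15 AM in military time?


08:15

Input: 8:15 AM
AM hour stays: 8


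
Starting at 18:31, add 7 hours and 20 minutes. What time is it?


01:51 (next day)

Start: 1111 minutes from midnight
Add: 440 minutes
Total: 1551 minutes
Hours: 1551 ÷ 60 = 25 remainder 51
25 ≥ 24 → 25 - 24 = 1 (next day)


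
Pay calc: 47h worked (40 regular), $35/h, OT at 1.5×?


$1767.50

Regular: 40h × $35 = $1400.00
Overtime: 47 - 40 = 7h
OT pay: 7h × $35 × 1.5 = $367.50
Total = $1400.00 + $367.50 = $1767.50


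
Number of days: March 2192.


Month: March (month 3)
March has 31 days

31 days


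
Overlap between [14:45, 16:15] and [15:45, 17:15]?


30 minutes

Meeting A: 885-975 (in minutes from midnight)
Meeting B: 945-1035
Overlap start = max(885, 945) = 945
Overlap end = min(975, 1035) = 975
Overlap = max(0, 975 - 945) = 30 min


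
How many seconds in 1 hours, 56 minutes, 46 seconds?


7006 seconds

Hours: 1 × 3600 = 3600
Minutes: 56 × 60 = 3360
Seconds: 46
Total = 3600 + 3360 + 46 = 7006


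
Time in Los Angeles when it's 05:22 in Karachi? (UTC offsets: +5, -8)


16:22 (previous day)

Time difference = UTC-8 - UTC+5 = -13 hours
New hour = (5 -13) mod 24
= -8 mod 24 = 16
Minutes unchanged → 16:22; -8 < 0 → previous day


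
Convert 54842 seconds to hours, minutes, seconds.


15h 14m 2s

Hours: 54842 ÷ 3600 = 15 remainder 842
Minutes: 842 ÷ 60 = 14 remainder 2
Seconds: 2


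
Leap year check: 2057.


Rules: divisible by 4 AND (not by 100 OR by 400)
2057 ÷ 4 = 514 remainder 1 → not divisible by 4
Not divisible by 4 → not a leap year

No


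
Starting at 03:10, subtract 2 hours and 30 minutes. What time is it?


00:40

Start: 190 minutes from midnight
Subtract: 150 minutes
Remaining: 190 - 150 = 40
Hours: 0, Minutes: 40


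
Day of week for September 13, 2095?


Tuesday

Zeller's congruence:
q=13, m=9, k=95, j=20
h = (13 + ⌊13×10/5⌋ + 95 + ⌊95/4⌋ + ⌊20/4⌋ - 2×20) mod 7
= (13 + 26 + 95 + 23 + 5 - 40) mod 7
= 122 mod 7 = 3
h=3 → Tuesday


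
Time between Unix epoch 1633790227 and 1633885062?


Difference = 1633885062 - 1633790227 = 94835 seconds
In hours: 94835 / 3600 ≈ 26.3
In days: 94835 / 86400 ≈ 1.10

94835 seconds (26.3 hours / 1.10 days)


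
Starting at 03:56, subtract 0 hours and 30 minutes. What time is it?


Start: 236 minutes from midnight
Subtract: 30 minutes
Remaining: 236 - 30 = 206
Hours: 3, Minutes: 26

03:26


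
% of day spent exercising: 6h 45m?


Time: 405 minutes
Day: 1440 minutes
Percentage = (405/1440) × 100 ≈ 28.1%

28.1%


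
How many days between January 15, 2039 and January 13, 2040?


363 days

From January 15, 2039 to January 13, 2040
Rest of January 2039: 31 - 15 = 16
Full months: February 2039 28, March 31, April 30, May 31, June 30, July 31, August 31, September 30, October 31, November 30, December 31
Days into January 2040: 13
Total = 16 + 28 + 31 + 30 + 31 + 30 + 31 + 31 + 30 + 31 + 30 + 31 + 13 = 363 days


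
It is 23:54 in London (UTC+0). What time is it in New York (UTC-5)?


18:54

Time difference = UTC-5 - UTC+0 = -5 hours
New hour = (23 -5) mod 24
= 18 mod 24 = 18
Minutes unchanged → 18:54


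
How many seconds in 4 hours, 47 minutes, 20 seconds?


17240 seconds

Hours: 4 × 3600 = 14400
Minutes: 47 × 60 = 2820
Seconds: 20
Total = 14400 + 2820 + 20 = 17240


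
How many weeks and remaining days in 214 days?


30 weeks 4 days

Weeks: 214 ÷ 7 = 30 remainder 4


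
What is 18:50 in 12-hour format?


6:50 PM

Hour: 18
18 - 12 = 6 → PM


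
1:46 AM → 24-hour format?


01:46

Input: 1:46 AM
AM hour stays: 1


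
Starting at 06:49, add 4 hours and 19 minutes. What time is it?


11:08

Start: 409 minutes from midnight
Add: 259 minutes
Total: 668 minutes
Hours: 668 ÷ 60 = 11 remainder 8


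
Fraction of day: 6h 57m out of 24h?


Total minutes: 6×60 + 57 = 417
Day = 24×60 = 1440 minutes
Fraction = 417/1440 ≈ 0.2896
As a percentage: 417/1440 × 100 ≈ 28.96%

0.2896 (28.96%)


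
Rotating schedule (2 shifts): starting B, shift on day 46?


Shifts: A, B
Start: B (index 1)
Day 46: (1 + 46 - 1) mod 2
= 46 mod 2
= 0
Index 0 → shift A

Shift A


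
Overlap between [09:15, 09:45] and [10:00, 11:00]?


Meeting A: 555-585 (in minutes from midnight)
Meeting B: 600-660
Overlap start = max(555, 600) = 600
Overlap end = min(585, 660) = 585
Overlap = max(0, 585 - 600) = 0 min

0 minutes


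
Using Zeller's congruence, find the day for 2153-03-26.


Monday

Zeller's congruence:
q=26, m=3, k=53, j=21
h = (26 + ⌊13×4/5⌋ + 53 + ⌊53/4⌋ + ⌊21/4⌋ - 2×21) mod 7
= (26 + 10 + 53 + 13 + 5 - 42) mod 7
= 65 mod 7 = 2
h=2 → Monday


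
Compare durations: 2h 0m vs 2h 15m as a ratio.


8:9 (0.89)

Duration 1: 120 minutes
Duration 2: 135 minutes
Ratio = 120:135
GCD = 15
Simplified = 8:9
As a decimal: 8/9 ≈ 0.89


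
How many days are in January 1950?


Month: January (month 1)
January has 31 days

31 days


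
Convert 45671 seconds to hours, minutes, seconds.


12h 41m 11s

Hours: 45671 ÷ 3600 = 12 remainder 2471
Minutes: 2471 ÷ 60 = 41 remainder 11
Seconds: 11


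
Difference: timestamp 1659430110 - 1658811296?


618814 seconds (171.9 hours / 7.16 days)

Difference = 1659430110 - 1658811296 = 618814 seconds
In hours: 618814 / 3600 ≈ 171.9
In days: 618814 / 86400 ≈ 7.16


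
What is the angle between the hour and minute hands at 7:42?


21.0°

Hour hand = 7×30 + 42×0.5 = 231.0°
Minute hand = 42×6 = 252°
Difference = |231.0 - 252| = 21.0°


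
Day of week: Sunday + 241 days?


Wednesday

Start: Sunday (index 6)
(6 + 241) mod 7
= 247 mod 7
= 2
Index 2 → Wednesday


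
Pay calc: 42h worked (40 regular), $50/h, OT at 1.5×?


$2150.00

Regular: 40h × $50 = $2000.00
Overtime: 42 - 40 = 2h
OT pay: 2h × $50 × 1.5 = $150.00
Total = $2000.00 + $150.00 = $2150.00


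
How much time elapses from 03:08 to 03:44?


End time in minutes: 3×60 + 44 = 224
Start time in minutes: 3×60 + 8 = 188
Difference = 224 - 188 = 36 minutes
= 0 hours 36 minutes

0h 36m


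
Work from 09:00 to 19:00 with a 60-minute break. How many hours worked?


9h 0m (540 minutes)

Total time = (19×60+0) - (9×60+0)
= 1140 - 540 = 600 min
Minus break: 600 - 60 = 540 min
= 9h 0m


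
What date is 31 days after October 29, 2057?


November 29, 2057

Start: October 29, 2057
Add 31 days
October 29 → November 1: 31 - 29 + 1 = 3 days (31 - 3 = 28 left)
November 1 + 28 = November 29, 2057


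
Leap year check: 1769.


Rules: divisible by 4 AND (not by 100 OR by 400)
1769 ÷ 4 = 442 remainder 1 → not divisible by 4
Not divisible by 4 → not a leap year

No


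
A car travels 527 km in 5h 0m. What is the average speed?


105.4 km/h

Distance: 527 km
Time: 5 hours
Speed = 527 / 5 = 105.4 km/h


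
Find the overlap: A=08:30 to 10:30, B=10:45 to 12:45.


Meeting A: 510-630 (in minutes from midnight)
Meeting B: 645-765
Overlap start = max(510, 645) = 645
Overlap end = min(630, 765) = 630
Overlap = max(0, 630 - 645) = 0 min

0 minutes


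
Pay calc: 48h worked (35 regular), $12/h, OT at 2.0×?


$732.00

Regular: 35h × $12 = $420.00
Overtime: 48 - 35 = 13h
OT pay: 13h × $12 × 2.0 = $312.00
Total = $420.00 + $312.00 = $732.00


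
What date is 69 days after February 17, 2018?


Start: February 17, 2018
Add 69 days
February 17 → March 1: 28 - 17 + 1 = 12 days (69 - 12 = 57 left)
March 1 → April 1: 31 - 1 + 1 = 31 days (57 - 31 = 26 left)
April 1 + 26 = April 27, 2018

April 27, 2018


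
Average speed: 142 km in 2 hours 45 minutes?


51.6 km/h

Distance: 142 km
Time: 2h 45m = 165 min = 165/60 = 11/4 hours
Speed = 142 ÷ (11/4) = 142 × 4 / 11 = 568/11 ≈ 51.6 km/h


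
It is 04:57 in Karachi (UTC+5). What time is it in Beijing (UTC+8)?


Time difference = UTC+8 - UTC+5 = +3 hours
New hour = (4 + 3) mod 24
= 7 mod 24 = 7
Minutes unchanged → 07:57

07:57


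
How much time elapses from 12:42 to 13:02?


0h 20m

End time in minutes: 13×60 + 2 = 782
Start time in minutes: 12×60 + 42 = 762
Difference = 782 - 762 = 20 minutes
= 0 hours 20 minutes


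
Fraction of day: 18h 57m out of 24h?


0.7896 (78.96%)

Total minutes: 18×60 + 57 = 1137
Day = 24×60 = 1440 minutes
Fraction = 1137/1440 ≈ 0.7896
As a percentage: 1137/1440 × 100 ≈ 78.96%


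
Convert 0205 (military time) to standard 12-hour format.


2:05 AM

Hour: 2
2 < 12 → AM


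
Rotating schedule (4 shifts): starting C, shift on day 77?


Shifts: A, B, C, D
Start: C (index 2)
Day 77: (2 + 77 - 1) mod 4
= 78 mod 4
= 2
Index 2 → shift C

Shift C


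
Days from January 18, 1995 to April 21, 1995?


From January 18, 1995 to April 21, 1995
Rest of January 1995: 31 - 18 = 13
Full months: February 1995 28, March 31
Days into April 1995: 21
Total = 13 + 28 + 31 + 21 = 93 days

93 days


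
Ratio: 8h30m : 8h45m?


34:35 (0.97)

Duration 1: 510 minutes
Duration 2: 525 minutes
Ratio = 510:525
GCD = 15
Simplified = 34:35
As a decimal: 34/35 ≈ 0.97


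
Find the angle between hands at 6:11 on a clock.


119.5°

Hour hand = 6×30 + 11×0.5 = 185.5°
Minute hand = 11×6 = 66°
Difference = |185.5 - 66| = 119.5°


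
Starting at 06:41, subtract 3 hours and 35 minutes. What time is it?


Start: 401 minutes from midnight
Subtract: 215 minutes
Remaining: 401 - 215 = 186
Hours: 3, Minutes: 6

03:06


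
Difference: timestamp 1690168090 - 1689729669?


Difference = 1690168090 - 1689729669 = 438421 seconds
In hours: 438421 / 3600 ≈ 121.8
In days: 438421 / 86400 ≈ 5.07

438421 seconds (121.8 hours / 5.07 days)


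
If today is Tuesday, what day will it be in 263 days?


Saturday

Start: Tuesday (index 1)
(1 + 263) mod 7
= 264 mod 7
= 5
Index 5 → Saturday


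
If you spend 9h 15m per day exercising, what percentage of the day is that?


38.5%

Time: 555 minutes
Day: 1440 minutes
Percentage = (555/1440) × 100 ≈ 38.5%


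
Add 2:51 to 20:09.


Start: 1209 minutes from midnight
Add: 171 minutes
Total: 1380 minutes
Hours: 1380 ÷ 60 = 23 remainder 0

23:00


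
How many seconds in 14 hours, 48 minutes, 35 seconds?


53315 seconds

Hours: 14 × 3600 = 50400
Minutes: 48 × 60 = 2880
Seconds: 35
Total = 50400 + 2880 + 35 = 53315


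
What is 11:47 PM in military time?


Input: 11:47 PM
PM: 11 + 12 = 23

23:47


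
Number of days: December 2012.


31 days

Month: December (month 12)
December has 31 days


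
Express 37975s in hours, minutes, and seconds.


Hours: 37975 ÷ 3600 = 10 remainder 1975
Minutes: 1975 ÷ 60 = 32 remainder 55
Seconds: 55

10h 32m 55s


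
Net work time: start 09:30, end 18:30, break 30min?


Total time = (18×60+30) - (9×60+30)
= 1110 - 570 = 540 min
Minus break: 540 - 30 = 510 min
= 8h 30m

8h 30m (510 minutes)


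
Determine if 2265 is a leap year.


No

Rules: divisible by 4 AND (not by 100 OR by 400)
2265 ÷ 4 = 566 remainder 1 → not divisible by 4
Not divisible by 4 → not a leap year


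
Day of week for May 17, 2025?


Saturday

Zeller's congruence:
q=17, m=5, k=25, j=20
h = (17 + ⌊13×6/5⌋ + 25 + ⌊25/4⌋ + ⌊20/4⌋ - 2×20) mod 7
= (17 + 15 + 25 + 6 + 5 - 40) mod 7
= 28 mod 7 = 0
h=0 → Saturday


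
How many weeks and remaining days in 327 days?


Weeks: 327 ÷ 7 = 46 remainder 5

46 weeks 5 days


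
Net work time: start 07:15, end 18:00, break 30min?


Total time = (18×60+0) - (7×60+15)
= 1080 - 435 = 645 min
Minus break: 645 - 30 = 615 min
= 10h 15m

10h 15m (615 minutes)


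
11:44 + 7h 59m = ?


Start: 704 minutes from midnight
Add: 479 minutes
Total: 1183 minutes
Hours: 1183 ÷ 60 = 19 remainder 43

19:43


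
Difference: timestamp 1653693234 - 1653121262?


571972 seconds (158.9 hours / 6.62 days)

Difference = 1653693234 - 1653121262 = 571972 seconds
In hours: 571972 / 3600 ≈ 158.9
In days: 571972 / 86400 ≈ 6.62


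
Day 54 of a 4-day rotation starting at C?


Shifts: A, B, C, D
Start: C (index 2)
Day 54: (2 + 54 - 1) mod 4
= 55 mod 4
= 3
Index 3 → shift D

Shift D


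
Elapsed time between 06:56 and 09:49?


End time in minutes: 9×60 + 49 = 589
Start time in minutes: 6×60 + 56 = 416
Difference = 589 - 416 = 173 minutes
= 2 hours 53 minutes

2h 53m


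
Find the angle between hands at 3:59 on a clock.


125.5°

Hour hand = 3×30 + 59×0.5 = 119.5°
Minute hand = 59×6 = 354°
Difference = |119.5 - 354| = 234.5°
Since > 180°: 360 - 234.5 = 125.5°


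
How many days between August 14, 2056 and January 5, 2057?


From August 14, 2056 to January 5, 2057
Rest of August 2056: 31 - 14 = 17
Full months: September 30, October 31, November 30, December 31
Days into January 2057: 5
Total = 17 + 30 + 31 + 30 + 31 + 5 = 144 days

144 days


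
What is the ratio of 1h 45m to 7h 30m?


Duration 1: 105 minutes
Duration 2: 450 minutes
Ratio = 105:450
GCD = 15
Simplified = 7:30
As a decimal: 7/30 ≈ 0.23

7:30 (0.23)


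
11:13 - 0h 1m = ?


11:12

Start: 673 minutes from midnight
Subtract: 1 minutes
Remaining: 673 - 1 = 672
Hours: 11, Minutes: 12


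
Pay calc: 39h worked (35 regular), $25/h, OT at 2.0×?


$1075.00

Regular: 35h × $25 = $875.00
Overtime: 39 - 35 = 4h
OT pay: 4h × $25 × 2.0 = $200.00
Total = $875.00 + $200.00 = $1075.00


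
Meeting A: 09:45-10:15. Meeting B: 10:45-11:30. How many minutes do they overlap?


Meeting A: 585-615 (in minutes from midnight)
Meeting B: 645-690
Overlap start = max(585, 645) = 645
Overlap end = min(615, 690) = 615
Overlap = max(0, 615 - 645) = 0 min

0 minutes


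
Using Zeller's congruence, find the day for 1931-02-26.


Zeller's congruence:
q=26, m=14, k=30, j=19
h = (26 + ⌊13×15/5⌋ + 30 + ⌊30/4⌋ + ⌊19/4⌋ - 2×19) mod 7
= (26 + 39 + 30 + 7 + 4 - 38) mod 7
= 68 mod 7 = 5
h=5 → Thursday

Thursday


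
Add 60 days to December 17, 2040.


Start: December 17, 2040
Add 60 days
December 17 → January 1: 31 - 17 + 1 = 15 days (60 - 15 = 45 left)
January 1 → February 1: 31 - 1 + 1 = 31 days (45 - 31 = 14 left)
February 1 + 14 = February 15, 2041

February 15, 2041


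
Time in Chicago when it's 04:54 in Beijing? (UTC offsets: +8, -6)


14:54 (previous day)

Time difference = UTC-6 - UTC+8 = -14 hours
New hour = (4 -14) mod 24
= -10 mod 24 = 14
Minutes unchanged → 14:54; -10 < 0 → previous day


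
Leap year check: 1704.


Yes

Rules: divisible by 4 AND (not by 100 OR by 400)
1704 ÷ 4 = 426 exactly → divisible by 4
1704 ÷ 100 = 17 remainder 4 → not divisible by 100
Divisible by 4 but not by 100 → leap year


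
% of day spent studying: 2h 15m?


9.4%

Time: 135 minutes
Day: 1440 minutes
Percentage = (135/1440) × 100 ≈ 9.4%


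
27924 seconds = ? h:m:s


Hours: 27924 ÷ 3600 = 7 remainder 2724
Minutes: 2724 ÷ 60 = 45 remainder 24
Seconds: 24

7h 45m 24s


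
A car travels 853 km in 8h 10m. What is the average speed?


104.4 km/h

Distance: 853 km
Time: 8h 10m = 490 min = 490/60 = 49/6 hours
Speed = 853 ÷ (49/6) = 853 × 6 / 49 = 5118/49 ≈ 104.4 km/h


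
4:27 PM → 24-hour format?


Input: 4:27 PM
PM: 4 + 12 = 16

16:27


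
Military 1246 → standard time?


12:46 PM

Hour: 12
12 → 12 PM (noon)


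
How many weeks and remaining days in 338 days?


48 weeks 2 days

Weeks: 338 ÷ 7 = 48 remainder 2


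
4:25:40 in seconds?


15940 seconds

Hours: 4 × 3600 = 14400
Minutes: 25 × 60 = 1500
Seconds: 40
Total = 14400 + 1500 + 40 = 15940


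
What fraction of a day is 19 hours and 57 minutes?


Total minutes: 19×60 + 57 = 1197
Day = 24×60 = 1440 minutes
Fraction = 1197/1440 ≈ 0.8313
As a percentage: 1197/1440 × 100 ≈ 83.13%

0.8313 (83.13%)


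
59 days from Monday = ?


Thursday

Start: Monday (index 0)
(0 + 59) mod 7
= 59 mod 7
= 3
Index 3 → Thursday


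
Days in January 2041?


31 days

Month: January (month 1)
January has 31 days


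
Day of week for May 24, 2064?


Zeller's congruence:
q=24, m=5, k=64, j=20
h = (24 + ⌊13×6/5⌋ + 64 + ⌊64/4⌋ + ⌊20/4⌋ - 2×20) mod 7
= (24 + 15 + 64 + 16 + 5 - 40) mod 7
= 84 mod 7 = 0
h=0 → Saturday

Saturday


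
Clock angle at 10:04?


82.0°

Hour hand = 10×30 + 4×0.5 = 302.0°
Minute hand = 4×6 = 24°
Difference = |302.0 - 24| = 278.0°
Since > 180°: 360 - 278.0 = 82.0°


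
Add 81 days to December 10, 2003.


February 29, 2004

Start: December 10, 2003
Add 81 days
December 10 → January 1: 31 - 10 + 1 = 22 days (81 - 22 = 59 left)
January 1 → February 1: 31 - 1 + 1 = 31 days (59 - 31 = 28 left)
February 1 + 28 = February 29, 2004


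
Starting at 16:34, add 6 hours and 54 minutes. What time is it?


23:28

Start: 994 minutes from midnight
Add: 414 minutes
Total: 1408 minutes
Hours: 1408 ÷ 60 = 23 remainder 28


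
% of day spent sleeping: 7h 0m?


Time: 420 minutes
Day: 1440 minutes
Percentage = (420/1440) × 100 ≈ 29.2%

29.2%


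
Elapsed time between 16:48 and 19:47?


End time in minutes: 19×60 + 47 = 1187
Start time in minutes: 16×60 + 48 = 1008
Difference = 1187 - 1008 = 179 minutes
= 2 hours 59 minutes

2h 59m


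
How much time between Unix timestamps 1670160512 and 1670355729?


Difference = 1670355729 - 1670160512 = 195217 seconds
In hours: 195217 / 3600 ≈ 54.2
In days: 195217 / 86400 ≈ 2.26

195217 seconds (54.2 hours / 2.26 days)


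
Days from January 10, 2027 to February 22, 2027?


43 days

From January 10, 2027 to February 22, 2027
Rest of January 2027: 31 - 10 = 21
Days into February 2027: 22
Total = 21 + 22 = 43 days


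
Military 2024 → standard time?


8:24 PM

Hour: 20
20 - 12 = 8 → PM


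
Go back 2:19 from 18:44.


Start: 1124 minutes from midnight
Subtract: 139 minutes
Remaining: 1124 - 139 = 985
Hours: 16, Minutes: 25

16:25


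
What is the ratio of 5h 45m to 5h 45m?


1:1 (1.00)

Duration 1: 345 minutes
Duration 2: 345 minutes
Ratio = 345:345
GCD = 345
Simplified = 1:1
As a decimal: 1/1 = 1.00


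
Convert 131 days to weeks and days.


Weeks: 131 ÷ 7 = 18 remainder 5

18 weeks 5 days


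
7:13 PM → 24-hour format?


19:13

Input: 7:13 PM
PM: 7 + 12 = 19


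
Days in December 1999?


31 days

Month: December (month 12)
December has 31 days


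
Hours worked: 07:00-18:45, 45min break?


11h 0m (660 minutes)

Total time = (18×60+45) - (7×60+0)
= 1125 - 420 = 705 min
Minus break: 705 - 45 = 660 min
= 11h 0m


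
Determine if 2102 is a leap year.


No

Rules: divisible by 4 AND (not by 100 OR by 400)
2102 ÷ 4 = 525 remainder 2 → not divisible by 4
Not divisible by 4 → not a leap year


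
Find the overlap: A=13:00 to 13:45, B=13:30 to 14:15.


Meeting A: 780-825 (in minutes from midnight)
Meeting B: 810-855
Overlap start = max(780, 810) = 810
Overlap end = min(825, 855) = 825
Overlap = max(0, 825 - 810) = 15 min

15 minutes


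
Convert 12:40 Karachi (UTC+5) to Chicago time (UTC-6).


Time difference = UTC-6 - UTC+5 = -11 hours
New hour = (12 -11) mod 24
= 1 mod 24 = 1
Minutes unchanged → 01:40

01:40


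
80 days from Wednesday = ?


Saturday

Start: Wednesday (index 2)
(2 + 80) mod 7
= 82 mod 7
= 5
Index 5 → Saturday
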